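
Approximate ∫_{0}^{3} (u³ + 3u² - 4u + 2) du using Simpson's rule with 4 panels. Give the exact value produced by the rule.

h = (3 − 0)/4 = 0.75.
Nodes u₀,…,u₄ = 0, 0.75, 1.5, 2.25, 3.
f(u) = u³ + 3u² - 4u + 2: f₀=2, f₁=1.109375, f₂=6.125, f₃=19.578125, f₄=44.
(h/3)·[f₀ + 4f₁ + 2f₂ + 4f₃ + f₄] = 0.25·(141) = 35.25.

35.25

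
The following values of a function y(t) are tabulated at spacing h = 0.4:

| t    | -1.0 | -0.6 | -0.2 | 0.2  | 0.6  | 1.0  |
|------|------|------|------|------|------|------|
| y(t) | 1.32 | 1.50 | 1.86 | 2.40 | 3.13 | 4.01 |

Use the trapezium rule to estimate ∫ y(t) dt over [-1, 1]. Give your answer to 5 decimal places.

4.62200

h = 0.4, n = 5.
(h/2)·[y₀ + 2y₁ + 2y₂ + 2y₃ + 2y₄ + y₅] = 0.2·(23.11) = 4.62200.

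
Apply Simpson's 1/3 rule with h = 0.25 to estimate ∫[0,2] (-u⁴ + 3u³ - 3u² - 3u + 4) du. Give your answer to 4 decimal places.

-0.4010

h = (2 − 0)/8 = 0.25.
Nodes u₀,…,u₈ = 0, 0.25, 0.5, 0.75, 1, 1.25, 1.5, 1.75, 2.
f(u) = -u⁴ + 3u³ - 3u² - 3u + 4: f₀=4, f₁=3.10546875, f₂=2.0625, f₃=1.01171875, f₄=0, f₅=-1.01953125, f₆=-2.1875, f₇=-3.73828125, f₈=-6.
(h/3)·[f₀ + 4f₁ + 2f₂ + 4f₃ + 2f₄ + 4f₅ + 2f₆ + 4f₇ + f₈] = 0.083333·(-4.8125) = -0.4010.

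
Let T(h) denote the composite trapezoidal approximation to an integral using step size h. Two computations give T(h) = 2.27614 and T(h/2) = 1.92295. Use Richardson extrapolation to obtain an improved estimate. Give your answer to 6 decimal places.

R = (4·T(h/2) − T(h)) / 3 = (4·1.92295 − 2.27614)/3 = (5.41566)/3 = 1.805220.

1.805220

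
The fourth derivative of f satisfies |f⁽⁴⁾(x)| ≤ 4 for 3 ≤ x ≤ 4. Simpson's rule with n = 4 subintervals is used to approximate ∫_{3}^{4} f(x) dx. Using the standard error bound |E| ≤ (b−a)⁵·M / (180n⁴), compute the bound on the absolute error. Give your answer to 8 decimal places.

|E| ≤ (1)⁵·4 / (180·4⁴) = 4/46080 = 0.00008681.

0.00008681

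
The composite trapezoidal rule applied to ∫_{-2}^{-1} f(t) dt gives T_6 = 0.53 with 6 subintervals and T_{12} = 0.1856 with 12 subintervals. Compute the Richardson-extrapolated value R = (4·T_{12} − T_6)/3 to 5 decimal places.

0.07080

R = (4·T_{12} − T_6) / 3 = (4·0.1856 − 0.53)/3 = (0.2124)/3 = 0.07080.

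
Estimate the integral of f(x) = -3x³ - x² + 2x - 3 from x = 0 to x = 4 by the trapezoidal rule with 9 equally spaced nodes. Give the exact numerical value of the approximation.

-212.5

h = (4 − 0)/8 = 0.5.
Nodes x₀,…,x₈ = 0, 0.5, 1, 1.5, 2, 2.5, 3, 3.5, 4.
f(x) = -3x³ - x² + 2x - 3: f₀=-3, f₁=-2.625, f₂=-5, f₃=-12.375, f₄=-27, f₅=-51.125, f₆=-87, f₇=-136.875, f₈=-203.
(h/2)·[f₀ + 2f₁ + 2f₂ + 2f₃ + 2f₄ + 2f₅ + 2f₆ + 2f₇ + f₈] = 0.25·(-850) = -212.5.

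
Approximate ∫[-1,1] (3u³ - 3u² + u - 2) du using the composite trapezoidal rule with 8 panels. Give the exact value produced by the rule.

-6.0625

h = (1 − (-1))/8 = 0.25.
Nodes u₀,…,u₈ = -1, -0.75, -0.5, -0.25, 0, 0.25, 0.5, 0.75, 1.
f(u) = 3u³ - 3u² + u - 2: f₀=-9, f₁=-5.703125, f₂=-3.625, f₃=-2.484375, f₄=-2, f₅=-1.890625, f₆=-1.875, f₇=-1.671875, f₈=-1.
(h/2)·[f₀ + 2f₁ + 2f₂ + 2f₃ + 2f₄ + 2f₅ + 2f₆ + 2f₇ + f₈] = 0.125·(-48.5) = -6.0625.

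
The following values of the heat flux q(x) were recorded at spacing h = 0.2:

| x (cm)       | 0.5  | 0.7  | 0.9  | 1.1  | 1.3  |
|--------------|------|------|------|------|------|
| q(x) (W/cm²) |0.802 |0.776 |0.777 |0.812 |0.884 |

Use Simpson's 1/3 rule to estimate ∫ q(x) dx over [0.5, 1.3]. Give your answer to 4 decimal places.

0.6395

h = 0.2, n = 4.
(h/3)·[y₀ + 4y₁ + 2y₂ + 4y₃ + y₄] = 0.066667·(9.592) = 0.6395.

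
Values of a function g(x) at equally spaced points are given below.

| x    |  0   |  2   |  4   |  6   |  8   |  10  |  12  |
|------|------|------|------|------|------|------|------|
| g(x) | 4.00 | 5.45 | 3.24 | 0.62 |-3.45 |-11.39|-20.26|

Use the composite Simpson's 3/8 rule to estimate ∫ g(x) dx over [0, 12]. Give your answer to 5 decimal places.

h = 2, n = 6.
(3h/8)·[y₀ + 3y₁ + 3y₂ + 2y₃ + 3y₄ + 3y₅ + y₆] = 0.75·(-33.47) = -25.10250.

-25.10250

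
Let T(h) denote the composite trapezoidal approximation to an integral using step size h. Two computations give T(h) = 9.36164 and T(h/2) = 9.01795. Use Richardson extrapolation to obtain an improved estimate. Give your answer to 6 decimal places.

8.903387

R = (4·T(h/2) − T(h)) / 3 = (4·9.01795 − 9.36164)/3 = (26.71016)/3 = 8.903387.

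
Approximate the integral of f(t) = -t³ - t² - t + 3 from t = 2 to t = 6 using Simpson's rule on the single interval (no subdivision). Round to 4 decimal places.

-393.3333

S = (b−a)/6 · [f(2) + 4f(4) + f(6)] = 0.666667·[(-11) + 4·(-81) + (-255)] = -393.3333.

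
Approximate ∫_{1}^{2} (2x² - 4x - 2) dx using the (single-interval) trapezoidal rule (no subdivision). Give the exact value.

-3

T = (b−a)/2 · [f(1) + f(2)] = 0.5·[(-4) + (-2)] = -3.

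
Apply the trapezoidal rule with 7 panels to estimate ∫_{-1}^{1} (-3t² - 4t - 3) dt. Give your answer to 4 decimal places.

h = (1 − (-1))/7 = 0.285714.
Nodes t₀,…,t₇ = -1, -0.714286, -0.428571, -0.142857, 0.142857, 0.428571, 0.714286, 1.
f(t) = -3t² - 4t - 3: f₀=-2, f₁=-1.673469, f₂=-1.836735, f₃=-2.489796, f₄=-3.632653, f₅=-5.265306, f₆=-7.387755, f₇=-10.
(h/2)·[f₀ + 2f₁ + 2f₂ + 2f₃ + 2f₄ + 2f₅ + 2f₆ + f₇] = 0.142857·(-56.571429) = -8.0816.

-8.0816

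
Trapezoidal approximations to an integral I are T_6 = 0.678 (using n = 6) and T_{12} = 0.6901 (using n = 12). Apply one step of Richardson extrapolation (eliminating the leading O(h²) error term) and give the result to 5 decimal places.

0.69413

R = (4·T_{12} − T_6) / 3 = (4·0.6901 − 0.678)/3 = (2.0824)/3 = 0.69413.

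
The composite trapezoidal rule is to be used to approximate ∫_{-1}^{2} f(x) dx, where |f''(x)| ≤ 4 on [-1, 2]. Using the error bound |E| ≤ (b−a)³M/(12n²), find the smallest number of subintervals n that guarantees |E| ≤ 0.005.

Need 108/(12n²) ≤ 0.005.
n² ≥ 108/(12·0.005) = 1800 ⇒ n ≥ 42.4264, so the smallest n is 43.

43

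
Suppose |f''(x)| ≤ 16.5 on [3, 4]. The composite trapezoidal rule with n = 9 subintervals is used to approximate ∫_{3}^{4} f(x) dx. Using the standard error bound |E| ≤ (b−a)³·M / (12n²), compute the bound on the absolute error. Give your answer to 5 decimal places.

0.01698

|E| ≤ (1)³·16.5 / (12·9²) = 16.5/972 = 0.01698.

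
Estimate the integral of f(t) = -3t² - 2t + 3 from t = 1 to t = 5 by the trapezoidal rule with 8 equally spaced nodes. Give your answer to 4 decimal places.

-136.6531

h = (5 − 1)/7 = 0.571429.
Nodes t₀,…,t₇ = 1, 1.571429, 2.142857, 2.714286, 3.285714, 3.857143, 4.428571, 5.
f(t) = -3t² - 2t + 3: f₀=-2, f₁=-7.551020, f₂=-15.061224, f₃=-24.530612, f₄=-35.959184, f₅=-49.346939, f₆=-64.693878, f₇=-82.
(h/2)·[f₀ + 2f₁ + 2f₂ + 2f₃ + 2f₄ + 2f₅ + 2f₆ + f₇] = 0.285714·(-478.285714) = -136.6531.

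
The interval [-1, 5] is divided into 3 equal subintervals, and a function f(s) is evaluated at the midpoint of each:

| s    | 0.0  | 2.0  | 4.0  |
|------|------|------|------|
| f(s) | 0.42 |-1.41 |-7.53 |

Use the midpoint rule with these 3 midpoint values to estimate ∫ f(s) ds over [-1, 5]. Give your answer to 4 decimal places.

h = 2, n = 3.
h·[y(m₁) + y(m₂) + y(m₃)] = 2·(-8.52) = -17.0400.

-17.0400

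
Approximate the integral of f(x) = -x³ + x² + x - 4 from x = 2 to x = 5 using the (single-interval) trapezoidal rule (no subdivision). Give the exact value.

T = (b−a)/2 · [f(2) + f(5)] = 1.5·[(-6) + (-99)] = -157.5.

-157.5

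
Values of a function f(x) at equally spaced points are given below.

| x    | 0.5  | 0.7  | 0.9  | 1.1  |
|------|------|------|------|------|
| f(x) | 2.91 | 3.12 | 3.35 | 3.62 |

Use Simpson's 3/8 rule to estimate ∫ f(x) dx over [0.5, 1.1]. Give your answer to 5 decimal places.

1.94550

h = 0.2, n = 3.
(3h/8)·[y₀ + 3y₁ + 3y₂ + y₃] = 0.075·(25.94) = 1.94550.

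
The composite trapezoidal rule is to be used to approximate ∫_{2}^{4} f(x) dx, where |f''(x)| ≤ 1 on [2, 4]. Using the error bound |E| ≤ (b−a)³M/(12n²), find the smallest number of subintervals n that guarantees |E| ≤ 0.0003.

Need 8/(12n²) ≤ 0.0003.
n² ≥ 8/(12·0.0003) = 2222.22 ⇒ n ≥ 47.1405, so the smallest n is 48.

48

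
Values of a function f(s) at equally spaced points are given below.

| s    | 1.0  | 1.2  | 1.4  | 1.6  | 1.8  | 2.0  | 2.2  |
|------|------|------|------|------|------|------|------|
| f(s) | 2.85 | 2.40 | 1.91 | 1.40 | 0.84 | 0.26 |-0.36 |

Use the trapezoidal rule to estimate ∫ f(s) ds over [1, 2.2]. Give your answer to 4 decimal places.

h = 0.2, n = 6.
(h/2)·[y₀ + 2y₁ + 2y₂ + 2y₃ + 2y₄ + 2y₅ + y₆] = 0.1·(16.11) = 1.6110.

1.6110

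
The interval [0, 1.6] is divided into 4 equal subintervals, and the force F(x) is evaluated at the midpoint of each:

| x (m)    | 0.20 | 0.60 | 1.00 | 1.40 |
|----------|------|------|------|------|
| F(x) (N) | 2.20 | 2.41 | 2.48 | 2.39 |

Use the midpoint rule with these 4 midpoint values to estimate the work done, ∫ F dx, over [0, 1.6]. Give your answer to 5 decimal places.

h = 0.4, n = 4.
h·[y(m₁) + y(m₂) + y(m₃) + y(m₄)] = 0.4·(9.48) = 3.79200.

3.79200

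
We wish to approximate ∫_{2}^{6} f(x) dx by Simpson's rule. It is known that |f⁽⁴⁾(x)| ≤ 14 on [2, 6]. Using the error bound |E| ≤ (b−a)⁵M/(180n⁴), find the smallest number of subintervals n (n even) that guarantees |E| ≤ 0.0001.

Need 14336/(180n⁴) ≤ 0.0001.
n⁴ ≥ 14336/(180·0.0001) = 796444 ⇒ n ≥ 29.8737, so the smallest even n is 30. (n must be even for Simpson's rule.)

30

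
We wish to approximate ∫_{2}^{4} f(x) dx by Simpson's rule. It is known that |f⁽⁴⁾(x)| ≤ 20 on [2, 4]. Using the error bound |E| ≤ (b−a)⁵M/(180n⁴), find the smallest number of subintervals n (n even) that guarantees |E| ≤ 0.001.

8

Need 640/(180n⁴) ≤ 0.001.
n⁴ ≥ 640/(180·0.001) = 3555.56 ⇒ n ≥ 7.7219, so the smallest even n is 8. (n must be even for Simpson's rule.)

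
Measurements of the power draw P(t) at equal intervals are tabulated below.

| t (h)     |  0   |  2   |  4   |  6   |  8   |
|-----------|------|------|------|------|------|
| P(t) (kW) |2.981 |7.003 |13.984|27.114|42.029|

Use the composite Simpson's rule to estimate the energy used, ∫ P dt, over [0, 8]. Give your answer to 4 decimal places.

h = 2, n = 4.
(h/3)·[y₀ + 4y₁ + 2y₂ + 4y₃ + y₄] = 0.666667·(209.446) = 139.6307.

139.6307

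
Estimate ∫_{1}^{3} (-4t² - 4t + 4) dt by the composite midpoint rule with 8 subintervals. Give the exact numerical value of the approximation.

-42.625

h = (3 − 1)/8 = 0.25.
Midpoints m₁,…,m₈ = 1.125, 1.375, 1.625, 1.875, 2.125, 2.375, 2.625, 2.875.
f(m₁)=-5.5625, f(m₂)=-9.0625, f(m₃)=-13.0625, f(m₄)=-17.5625, f(m₅)=-22.5625, f(m₆)=-28.0625, f(m₇)=-34.0625, f(m₈)=-40.5625.
h·[f(m₁) + f(m₂) + f(m₃) + f(m₄) + f(m₅) + f(m₆) + f(m₇) + f(m₈)] = 0.25·(-170.5) = -42.625.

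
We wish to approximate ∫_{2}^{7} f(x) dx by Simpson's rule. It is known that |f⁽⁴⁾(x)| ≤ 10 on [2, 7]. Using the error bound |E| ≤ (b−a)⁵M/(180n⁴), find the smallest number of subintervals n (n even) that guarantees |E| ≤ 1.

Need 31250/(180n⁴) ≤ 1.
n⁴ ≥ 31250/(180·1) = 173.611 ⇒ n ≥ 3.6299, so the smallest even n is 4. (n must be even for Simpson's rule.)

4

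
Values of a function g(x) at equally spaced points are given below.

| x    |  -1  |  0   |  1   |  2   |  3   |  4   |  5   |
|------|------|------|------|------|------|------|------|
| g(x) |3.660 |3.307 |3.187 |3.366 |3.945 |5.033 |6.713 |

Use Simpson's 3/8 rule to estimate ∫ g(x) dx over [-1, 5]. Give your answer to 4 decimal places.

23.8204

h = 1, n = 6.
(3h/8)·[y₀ + 3y₁ + 3y₂ + 2y₃ + 3y₄ + 3y₅ + y₆] = 0.375·(63.521) = 23.8204.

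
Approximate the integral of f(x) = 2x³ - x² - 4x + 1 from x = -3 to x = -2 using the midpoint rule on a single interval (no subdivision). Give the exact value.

M = (b−a)·f(-2.5) = 1·(-26.5) = -26.5.

-26.5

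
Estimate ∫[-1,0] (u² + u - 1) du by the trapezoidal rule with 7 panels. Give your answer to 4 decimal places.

-1.1633

h = (0 − (-1))/7 = 0.142857.
Nodes u₀,…,u₇ = -1, -0.857143, -0.714286, -0.571429, -0.428571, -0.285714, -0.142857, 0.
f(u) = u² + u - 1: f₀=-1, f₁=-1.122449, f₂=-1.204082, f₃=-1.244898, f₄=-1.244898, f₅=-1.204082, f₆=-1.122449, f₇=-1.
(h/2)·[f₀ + 2f₁ + 2f₂ + 2f₃ + 2f₄ + 2f₅ + 2f₆ + f₇] = 0.071429·(-16.285714) = -1.1633.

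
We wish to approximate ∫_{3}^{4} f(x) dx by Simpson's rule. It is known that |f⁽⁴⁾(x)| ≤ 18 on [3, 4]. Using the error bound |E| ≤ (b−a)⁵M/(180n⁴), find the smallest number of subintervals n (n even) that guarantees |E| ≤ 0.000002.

Need 18/(180n⁴) ≤ 0.000002.
n⁴ ≥ 18/(180·0.000002) = 50000 ⇒ n ≥ 14.9535, so the smallest even n is 16. (n must be even for Simpson's rule.)

16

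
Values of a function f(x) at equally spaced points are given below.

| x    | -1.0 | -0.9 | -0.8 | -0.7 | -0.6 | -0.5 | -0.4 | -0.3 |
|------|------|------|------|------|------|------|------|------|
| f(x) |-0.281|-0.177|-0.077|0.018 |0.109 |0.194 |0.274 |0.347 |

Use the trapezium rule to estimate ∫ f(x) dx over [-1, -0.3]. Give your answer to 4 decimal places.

0.0374

h = 0.1, n = 7.
(h/2)·[y₀ + 2y₁ + 2y₂ + 2y₃ + 2y₄ + 2y₅ + 2y₆ + y₇] = 0.05·(0.748) = 0.0374.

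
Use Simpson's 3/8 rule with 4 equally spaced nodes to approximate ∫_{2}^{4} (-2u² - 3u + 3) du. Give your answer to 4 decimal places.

h = (4 − 2)/3 = 0.666667.
Nodes u₀,…,u₃ = 2, 2.666667, 3.333333, 4.
f(u) = -2u² - 3u + 3: f₀=-11, f₁=-19.222222, f₂=-29.222222, f₃=-41.
(3h/8)·[f₀ + 3f₁ + 3f₂ + f₃] = 0.25·(-197.333333) = -49.3333.

-49.3333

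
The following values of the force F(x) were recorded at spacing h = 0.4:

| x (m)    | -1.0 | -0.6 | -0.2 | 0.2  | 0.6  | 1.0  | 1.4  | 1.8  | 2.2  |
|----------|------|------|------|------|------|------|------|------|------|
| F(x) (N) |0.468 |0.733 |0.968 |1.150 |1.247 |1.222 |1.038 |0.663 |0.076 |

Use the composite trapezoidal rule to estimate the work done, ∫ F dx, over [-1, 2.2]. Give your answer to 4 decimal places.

h = 0.4, n = 8.
(h/2)·[y₀ + 2y₁ + 2y₂ + 2y₃ + 2y₄ + 2y₅ + 2y₆ + 2y₇ + y₈] = 0.2·(14.586) = 2.9172.

2.9172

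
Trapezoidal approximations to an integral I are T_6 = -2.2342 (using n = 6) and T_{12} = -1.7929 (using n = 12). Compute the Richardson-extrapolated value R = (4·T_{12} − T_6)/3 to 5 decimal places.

-1.64580

R = (4·T_{12} − T_6) / 3 = (4·(-1.7929) − (-2.2342))/3 = (-4.9374)/3 = -1.64580.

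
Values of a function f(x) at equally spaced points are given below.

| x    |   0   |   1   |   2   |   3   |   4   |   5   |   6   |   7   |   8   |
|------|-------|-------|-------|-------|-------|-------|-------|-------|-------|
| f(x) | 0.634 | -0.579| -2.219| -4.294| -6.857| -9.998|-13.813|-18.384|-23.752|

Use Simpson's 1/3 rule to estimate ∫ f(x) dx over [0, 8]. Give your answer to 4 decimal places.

-67.3053

h = 1, n = 8.
(h/3)·[y₀ + 4y₁ + 2y₂ + 4y₃ + 2y₄ + 4y₅ + 2y₆ + 4y₇ + y₈] = 0.333333·(-201.916) = -67.3053.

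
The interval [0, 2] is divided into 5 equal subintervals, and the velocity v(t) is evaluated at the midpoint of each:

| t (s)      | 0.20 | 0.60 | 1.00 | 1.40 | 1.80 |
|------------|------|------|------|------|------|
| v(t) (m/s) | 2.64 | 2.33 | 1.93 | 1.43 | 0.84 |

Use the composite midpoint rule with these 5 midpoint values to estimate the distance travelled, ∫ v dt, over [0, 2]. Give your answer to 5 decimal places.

3.66800

h = 0.4, n = 5.
h·[y(m₁) + y(m₂) + y(m₃) + y(m₄) + y(m₅)] = 0.4·(9.17) = 3.66800.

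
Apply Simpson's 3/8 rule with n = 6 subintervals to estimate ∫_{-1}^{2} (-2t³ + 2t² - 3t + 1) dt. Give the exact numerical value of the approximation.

-3

h = (2 − (-1))/6 = 0.5.
Nodes t₀,…,t₆ = -1, -0.5, 0, 0.5, 1, 1.5, 2.
f(t) = -2t³ + 2t² - 3t + 1: f₀=8, f₁=3.25, f₂=1, f₃=-0.25, f₄=-2, f₅=-5.75, f₆=-13.
(3h/8)·[f₀ + 3f₁ + 3f₂ + 2f₃ + 3f₄ + 3f₅ + f₆] = 0.1875·(-16) = -3.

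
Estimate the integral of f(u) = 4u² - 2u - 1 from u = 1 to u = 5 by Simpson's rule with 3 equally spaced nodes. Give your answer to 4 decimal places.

h = (5 − 1)/2 = 2.
Nodes u₀,…,u₂ = 1, 3, 5.
f(u) = 4u² - 2u - 1: f₀=1, f₁=29, f₂=89.
(h/3)·[f₀ + 4f₁ + f₂] = 0.666667·(206) = 137.3333.

137.3333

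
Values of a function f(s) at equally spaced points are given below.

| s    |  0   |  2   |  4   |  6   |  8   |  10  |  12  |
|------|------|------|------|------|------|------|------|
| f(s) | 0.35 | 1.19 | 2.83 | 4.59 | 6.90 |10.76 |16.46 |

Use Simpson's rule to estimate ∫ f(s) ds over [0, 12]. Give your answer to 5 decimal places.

h = 2, n = 6.
(h/3)·[y₀ + 4y₁ + 2y₂ + 4y₃ + 2y₄ + 4y₅ + y₆] = 0.666667·(102.43) = 68.28667.

68.28667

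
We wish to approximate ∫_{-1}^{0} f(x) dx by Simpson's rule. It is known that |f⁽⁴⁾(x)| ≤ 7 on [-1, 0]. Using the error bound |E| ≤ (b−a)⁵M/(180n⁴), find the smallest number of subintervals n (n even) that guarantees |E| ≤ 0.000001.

16

Need 7/(180n⁴) ≤ 0.000001.
n⁴ ≥ 7/(180·0.000001) = 38888.9 ⇒ n ≥ 14.0429, so the smallest even n is 16. (n must be even for Simpson's rule.)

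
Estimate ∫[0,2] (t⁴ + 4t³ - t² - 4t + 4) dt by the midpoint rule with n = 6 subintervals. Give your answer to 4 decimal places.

19.3822

h = (2 − 0)/6 = 0.333333.
Midpoints m₁,…,m₆ = 0.166667, 0.5, 0.833333, 1.166667, 1.5, 1.833333.
f(m₁)=3.324846, f(m₂)=2.3125, f(m₃)=2.769290, f(m₄)=6.176698, f(m₅)=14.3125, f(m₆)=29.250772.
h·[f(m₁) + f(m₂) + f(m₃) + f(m₄) + f(m₅) + f(m₆)] = 0.333333·(58.146605) = 19.3822.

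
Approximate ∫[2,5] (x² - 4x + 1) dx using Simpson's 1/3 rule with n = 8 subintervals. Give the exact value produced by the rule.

0

h = (5 − 2)/8 = 0.375.
Nodes x₀,…,x₈ = 2, 2.375, 2.75, 3.125, 3.5, 3.875, 4.25, 4.625, 5.
f(x) = x² - 4x + 1: f₀=-3, f₁=-2.859375, f₂=-2.4375, f₃=-1.734375, f₄=-0.75, f₅=0.515625, f₆=2.0625, f₇=3.890625, f₈=6.
(h/3)·[f₀ + 4f₁ + 2f₂ + 4f₃ + 2f₄ + 4f₅ + 2f₆ + 4f₇ + f₈] = 0.125·(0) = 0.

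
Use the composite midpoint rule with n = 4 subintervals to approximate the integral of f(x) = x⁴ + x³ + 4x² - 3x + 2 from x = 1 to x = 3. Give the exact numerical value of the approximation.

93.5703125

h = (3 − 1)/4 = 0.5.
Midpoints m₁,…,m₄ = 1.25, 1.75, 2.25, 2.75.
f(m₁)=8.89453125, f(m₂)=23.73828125, f(m₃)=52.51953125, f(m₄)=101.98828125.
h·[f(m₁) + f(m₂) + f(m₃) + f(m₄)] = 0.5·(187.140625) = 93.5703125.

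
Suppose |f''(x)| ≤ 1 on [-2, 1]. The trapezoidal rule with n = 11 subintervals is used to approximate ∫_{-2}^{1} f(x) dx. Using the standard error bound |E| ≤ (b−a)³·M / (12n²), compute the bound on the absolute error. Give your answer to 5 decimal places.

|E| ≤ (3)³·1 / (12·11²) = 27/1452 = 0.01860.

0.01860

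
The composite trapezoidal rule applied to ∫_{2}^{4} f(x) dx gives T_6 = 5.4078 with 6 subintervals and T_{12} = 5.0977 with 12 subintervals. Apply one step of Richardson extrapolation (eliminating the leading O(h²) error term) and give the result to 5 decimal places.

4.99433

R = (4·T_{12} − T_6) / 3 = (4·5.0977 − 5.4078)/3 = (14.9830)/3 = 4.99433.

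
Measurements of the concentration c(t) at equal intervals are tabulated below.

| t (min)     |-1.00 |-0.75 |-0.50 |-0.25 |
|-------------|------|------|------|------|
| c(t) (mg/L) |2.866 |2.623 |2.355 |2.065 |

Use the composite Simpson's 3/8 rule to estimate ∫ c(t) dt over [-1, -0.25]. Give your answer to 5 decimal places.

1.86234

h = 0.25, n = 3.
(3h/8)·[y₀ + 3y₁ + 3y₂ + y₃] = 0.09375·(19.865) = 1.86234.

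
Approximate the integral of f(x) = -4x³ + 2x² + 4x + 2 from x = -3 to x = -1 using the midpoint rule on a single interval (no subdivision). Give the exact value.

M = (b−a)·f(-2) = 2·(34) = 68.

68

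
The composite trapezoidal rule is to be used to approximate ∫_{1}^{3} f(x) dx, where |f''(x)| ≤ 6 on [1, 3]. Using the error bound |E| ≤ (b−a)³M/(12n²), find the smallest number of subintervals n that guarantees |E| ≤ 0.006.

Need 48/(12n²) ≤ 0.006.
n² ≥ 48/(12·0.006) = 666.667 ⇒ n ≥ 25.8199, so the smallest n is 26.

26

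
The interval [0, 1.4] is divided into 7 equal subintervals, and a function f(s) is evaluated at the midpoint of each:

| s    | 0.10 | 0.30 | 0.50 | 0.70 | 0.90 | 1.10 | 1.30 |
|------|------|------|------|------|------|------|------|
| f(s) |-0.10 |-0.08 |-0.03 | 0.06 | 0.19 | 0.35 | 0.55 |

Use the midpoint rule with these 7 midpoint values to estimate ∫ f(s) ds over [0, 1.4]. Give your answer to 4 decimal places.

0.1880

h = 0.2, n = 7.
h·[y(m₁) + y(m₂) + y(m₃) + y(m₄) + y(m₅) + y(m₆) + y(m₇)] = 0.2·(0.94) = 0.1880.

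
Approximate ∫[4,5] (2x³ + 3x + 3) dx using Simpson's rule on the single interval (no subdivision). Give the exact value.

201

S = (b−a)/6 · [f(4) + 4f(4.5) + f(5)] = 0.166667·[143 + 4·198.75 + 268] = 201.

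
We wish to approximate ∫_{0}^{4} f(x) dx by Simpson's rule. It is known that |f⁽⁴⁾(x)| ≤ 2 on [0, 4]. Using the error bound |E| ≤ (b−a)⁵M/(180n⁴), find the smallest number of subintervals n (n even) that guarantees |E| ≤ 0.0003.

Need 2048/(180n⁴) ≤ 0.0003.
n⁴ ≥ 2048/(180·0.0003) = 37925.9 ⇒ n ≥ 13.9551, so the smallest even n is 14. (n must be even for Simpson's rule.)

14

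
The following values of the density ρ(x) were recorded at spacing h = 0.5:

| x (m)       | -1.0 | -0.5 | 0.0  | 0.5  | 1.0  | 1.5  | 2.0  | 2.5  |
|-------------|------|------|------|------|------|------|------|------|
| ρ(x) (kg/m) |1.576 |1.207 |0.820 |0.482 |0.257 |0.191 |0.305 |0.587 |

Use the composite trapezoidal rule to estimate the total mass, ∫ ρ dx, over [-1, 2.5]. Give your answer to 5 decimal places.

2.17175

h = 0.5, n = 7.
(h/2)·[y₀ + 2y₁ + 2y₂ + 2y₃ + 2y₄ + 2y₅ + 2y₆ + y₇] = 0.25·(8.687) = 2.17175.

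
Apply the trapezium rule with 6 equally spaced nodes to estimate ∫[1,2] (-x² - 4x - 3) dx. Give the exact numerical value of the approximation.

h = (2 − 1)/5 = 0.2.
Nodes x₀,…,x₅ = 1, 1.2, 1.4, 1.6, 1.8, 2.
f(x) = -x² - 4x - 3: f₀=-8, f₁=-9.24, f₂=-10.56, f₃=-11.96, f₄=-13.44, f₅=-15.
(h/2)·[f₀ + 2f₁ + 2f₂ + 2f₃ + 2f₄ + f₅] = 0.1·(-113.4) = -11.34.

-11.34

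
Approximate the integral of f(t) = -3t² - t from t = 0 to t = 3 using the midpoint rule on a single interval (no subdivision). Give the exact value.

M = (b−a)·f(1.5) = 3·(-8.25) = -24.75.

-24.75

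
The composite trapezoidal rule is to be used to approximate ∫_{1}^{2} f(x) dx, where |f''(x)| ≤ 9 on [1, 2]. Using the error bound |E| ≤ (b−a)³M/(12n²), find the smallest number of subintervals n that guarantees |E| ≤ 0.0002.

62

Need 9/(12n²) ≤ 0.0002.
n² ≥ 9/(12·0.0002) = 3750 ⇒ n ≥ 61.2372, so the smallest n is 62.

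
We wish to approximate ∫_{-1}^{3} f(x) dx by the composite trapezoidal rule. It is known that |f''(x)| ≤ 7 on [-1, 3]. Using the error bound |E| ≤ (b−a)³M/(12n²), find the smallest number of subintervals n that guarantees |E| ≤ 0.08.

22

Need 448/(12n²) ≤ 0.08.
n² ≥ 448/(12·0.08) = 466.667 ⇒ n ≥ 21.6025, so the smallest n is 22.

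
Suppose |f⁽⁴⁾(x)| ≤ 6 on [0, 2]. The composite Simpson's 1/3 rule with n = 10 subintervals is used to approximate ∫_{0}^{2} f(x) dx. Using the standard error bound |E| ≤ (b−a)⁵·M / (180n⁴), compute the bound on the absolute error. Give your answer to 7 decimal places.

|E| ≤ (2)⁵·6 / (180·10⁴) = 192/1800000 = 0.0001067.

0.0001067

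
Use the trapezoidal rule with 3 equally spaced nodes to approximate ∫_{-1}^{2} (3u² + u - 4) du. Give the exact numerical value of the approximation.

1.875

h = (2 − (-1))/2 = 1.5.
Nodes u₀,…,u₂ = -1, 0.5, 2.
f(u) = 3u² + u - 4: f₀=-2, f₁=-2.75, f₂=10.
(h/2)·[f₀ + 2f₁ + f₂] = 0.75·(2.5) = 1.875.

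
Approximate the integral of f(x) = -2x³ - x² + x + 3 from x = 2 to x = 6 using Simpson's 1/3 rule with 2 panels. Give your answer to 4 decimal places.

-681.3333

h = (6 − 2)/2 = 2.
Nodes x₀,…,x₂ = 2, 4, 6.
f(x) = -2x³ - x² + x + 3: f₀=-15, f₁=-137, f₂=-459.
(h/3)·[f₀ + 4f₁ + f₂] = 0.666667·(-1022) = -681.3333.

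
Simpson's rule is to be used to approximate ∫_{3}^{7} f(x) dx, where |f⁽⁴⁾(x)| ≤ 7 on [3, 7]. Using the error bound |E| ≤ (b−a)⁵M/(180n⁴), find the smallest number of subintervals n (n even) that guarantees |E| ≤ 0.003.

12

Need 7168/(180n⁴) ≤ 0.003.
n⁴ ≥ 7168/(180·0.003) = 13274.1 ⇒ n ≥ 10.7337, so the smallest even n is 12. (n must be even for Simpson's rule.)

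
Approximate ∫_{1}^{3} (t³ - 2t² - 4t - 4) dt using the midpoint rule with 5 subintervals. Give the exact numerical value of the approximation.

-21.44

h = (3 − 1)/5 = 0.4.
Midpoints m₁,…,m₅ = 1.2, 1.6, 2, 2.4, 2.8.
f(m₁)=-9.952, f(m₂)=-11.424, f(m₃)=-12, f(m₄)=-11.296, f(m₅)=-8.928.
h·[f(m₁) + f(m₂) + f(m₃) + f(m₄) + f(m₅)] = 0.4·(-53.6) = -21.44.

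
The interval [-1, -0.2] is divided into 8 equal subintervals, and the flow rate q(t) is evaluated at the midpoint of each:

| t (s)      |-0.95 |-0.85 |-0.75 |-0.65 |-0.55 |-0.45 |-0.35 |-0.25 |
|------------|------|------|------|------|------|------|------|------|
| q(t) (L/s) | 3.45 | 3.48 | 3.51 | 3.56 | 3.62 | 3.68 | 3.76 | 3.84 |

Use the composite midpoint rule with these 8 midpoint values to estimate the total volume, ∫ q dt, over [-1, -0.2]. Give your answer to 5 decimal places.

h = 0.1, n = 8.
h·[y(m₁) + y(m₂) + y(m₃) + y(m₄) + y(m₅) + y(m₆) + y(m₇) + y(m₈)] = 0.1·(28.90) = 2.89000.

2.89000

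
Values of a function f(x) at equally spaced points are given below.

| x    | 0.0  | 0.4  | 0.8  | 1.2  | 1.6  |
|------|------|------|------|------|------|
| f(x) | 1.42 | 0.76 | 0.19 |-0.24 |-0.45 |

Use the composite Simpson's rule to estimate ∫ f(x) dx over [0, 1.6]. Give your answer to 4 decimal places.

0.4573

h = 0.4, n = 4.
(h/3)·[y₀ + 4y₁ + 2y₂ + 4y₃ + y₄] = 0.133333·(3.43) = 0.4573.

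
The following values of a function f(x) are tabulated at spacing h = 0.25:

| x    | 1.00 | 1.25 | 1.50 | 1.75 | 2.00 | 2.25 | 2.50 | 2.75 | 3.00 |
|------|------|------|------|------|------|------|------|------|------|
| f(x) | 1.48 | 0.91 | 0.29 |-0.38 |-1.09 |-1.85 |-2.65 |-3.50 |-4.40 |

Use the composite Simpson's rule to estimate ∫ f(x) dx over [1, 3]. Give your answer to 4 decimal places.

-2.4250

h = 0.25, n = 8.
(h/3)·[y₀ + 4y₁ + 2y₂ + 4y₃ + 2y₄ + 4y₅ + 2y₆ + 4y₇ + y₈] = 0.083333·(-29.10) = -2.4250.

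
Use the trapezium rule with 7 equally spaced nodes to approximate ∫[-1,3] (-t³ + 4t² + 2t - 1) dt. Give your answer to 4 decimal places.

h = (3 − (-1))/6 = 0.666667.
Nodes t₀,…,t₆ = -1, -0.333333, 0.333333, 1, 1.666667, 2.333333, 3.
f(t) = -t³ + 4t² + 2t - 1: f₀=2, f₁=-1.185185, f₂=0.074074, f₃=4, f₄=8.814815, f₅=12.740741, f₆=14.
(h/2)·[f₀ + 2f₁ + 2f₂ + 2f₃ + 2f₄ + 2f₅ + f₆] = 0.333333·(64.888889) = 21.6296.

21.6296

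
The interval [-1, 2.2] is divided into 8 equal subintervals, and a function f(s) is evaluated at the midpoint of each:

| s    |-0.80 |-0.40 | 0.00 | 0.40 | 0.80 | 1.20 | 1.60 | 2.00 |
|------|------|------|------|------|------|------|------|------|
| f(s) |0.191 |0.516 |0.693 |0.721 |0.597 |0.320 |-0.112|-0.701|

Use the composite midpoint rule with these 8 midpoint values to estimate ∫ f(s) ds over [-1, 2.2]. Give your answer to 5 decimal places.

0.89000

h = 0.4, n = 8.
h·[y(m₁) + y(m₂) + y(m₃) + y(m₄) + y(m₅) + y(m₆) + y(m₇) + y(m₈)] = 0.4·(2.225) = 0.89000.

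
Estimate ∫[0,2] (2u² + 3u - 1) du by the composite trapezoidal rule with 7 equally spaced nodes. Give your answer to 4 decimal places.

h = (2 − 0)/6 = 0.333333.
Nodes u₀,…,u₆ = 0, 0.333333, 0.666667, 1, 1.333333, 1.666667, 2.
f(u) = 2u² + 3u - 1: f₀=-1, f₁=0.222222, f₂=1.888889, f₃=4, f₄=6.555556, f₅=9.555556, f₆=13.
(h/2)·[f₀ + 2f₁ + 2f₂ + 2f₃ + 2f₄ + 2f₅ + f₆] = 0.166667·(56.444444) = 9.4074.

9.4074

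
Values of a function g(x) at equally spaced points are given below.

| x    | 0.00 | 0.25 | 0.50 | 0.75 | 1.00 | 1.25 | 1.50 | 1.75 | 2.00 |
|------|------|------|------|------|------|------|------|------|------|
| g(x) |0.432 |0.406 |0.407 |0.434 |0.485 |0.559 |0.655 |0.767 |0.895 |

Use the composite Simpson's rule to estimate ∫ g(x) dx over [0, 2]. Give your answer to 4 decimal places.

1.0904

h = 0.25, n = 8.
(h/3)·[y₀ + 4y₁ + 2y₂ + 4y₃ + 2y₄ + 4y₅ + 2y₆ + 4y₇ + y₈] = 0.083333·(13.085) = 1.0904.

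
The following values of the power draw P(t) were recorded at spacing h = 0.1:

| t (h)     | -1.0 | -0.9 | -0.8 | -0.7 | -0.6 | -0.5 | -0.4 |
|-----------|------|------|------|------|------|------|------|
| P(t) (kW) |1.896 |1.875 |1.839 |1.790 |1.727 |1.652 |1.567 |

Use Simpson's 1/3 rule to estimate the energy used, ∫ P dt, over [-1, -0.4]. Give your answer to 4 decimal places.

h = 0.1, n = 6.
(h/3)·[y₀ + 4y₁ + 2y₂ + 4y₃ + 2y₄ + 4y₅ + y₆] = 0.033333·(31.863) = 1.0621.

1.0621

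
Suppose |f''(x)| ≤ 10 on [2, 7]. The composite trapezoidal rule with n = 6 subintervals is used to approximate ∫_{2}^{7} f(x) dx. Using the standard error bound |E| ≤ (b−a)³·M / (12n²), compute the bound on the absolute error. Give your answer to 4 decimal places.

|E| ≤ (5)³·10 / (12·6²) = 1250/432 = 2.8935.

2.8935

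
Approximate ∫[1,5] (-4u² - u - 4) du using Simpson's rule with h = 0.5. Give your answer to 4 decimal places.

h = (5 − 1)/8 = 0.5.
Nodes u₀,…,u₈ = 1, 1.5, 2, 2.5, 3, 3.5, 4, 4.5, 5.
f(u) = -4u² - u - 4: f₀=-9, f₁=-14.5, f₂=-22, f₃=-31.5, f₄=-43, f₅=-56.5, f₆=-72, f₇=-89.5, f₈=-109.
(h/3)·[f₀ + 4f₁ + 2f₂ + 4f₃ + 2f₄ + 4f₅ + 2f₆ + 4f₇ + f₈] = 0.166667·(-1160) = -193.3333.

-193.3333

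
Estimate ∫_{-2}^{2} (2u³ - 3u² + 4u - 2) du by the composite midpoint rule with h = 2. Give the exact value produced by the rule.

-20

h = (2 − (-2))/2 = 2.
Midpoints m₁,…,m₂ = -1, 1.
f(m₁)=-11, f(m₂)=1.
h·[f(m₁) + f(m₂)] = 2·(-10) = -20.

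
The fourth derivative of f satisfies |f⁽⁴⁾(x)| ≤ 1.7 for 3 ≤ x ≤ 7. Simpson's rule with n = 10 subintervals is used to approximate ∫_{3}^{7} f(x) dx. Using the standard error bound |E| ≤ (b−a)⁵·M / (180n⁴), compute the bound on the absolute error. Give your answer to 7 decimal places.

0.0009671

|E| ≤ (4)⁵·1.7 / (180·10⁴) = 1740.8/1800000 = 0.0009671.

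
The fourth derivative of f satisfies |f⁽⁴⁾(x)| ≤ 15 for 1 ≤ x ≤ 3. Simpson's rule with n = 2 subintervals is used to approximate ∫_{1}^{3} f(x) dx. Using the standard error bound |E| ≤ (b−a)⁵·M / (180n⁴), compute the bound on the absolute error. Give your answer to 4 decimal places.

|E| ≤ (2)⁵·15 / (180·2⁴) = 480/2880 = 0.1667.

0.1667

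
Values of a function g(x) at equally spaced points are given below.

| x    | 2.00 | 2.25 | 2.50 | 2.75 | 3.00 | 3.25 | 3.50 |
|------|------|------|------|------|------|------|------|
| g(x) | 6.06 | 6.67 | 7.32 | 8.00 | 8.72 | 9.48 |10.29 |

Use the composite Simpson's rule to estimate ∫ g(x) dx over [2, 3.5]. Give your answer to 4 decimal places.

h = 0.25, n = 6.
(h/3)·[y₀ + 4y₁ + 2y₂ + 4y₃ + 2y₄ + 4y₅ + y₆] = 0.083333·(145.03) = 12.0858.

12.0858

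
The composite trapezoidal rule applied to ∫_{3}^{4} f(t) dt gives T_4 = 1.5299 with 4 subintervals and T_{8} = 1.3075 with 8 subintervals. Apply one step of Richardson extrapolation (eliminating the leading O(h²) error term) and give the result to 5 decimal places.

R = (4·T_{8} − T_4) / 3 = (4·1.3075 − 1.5299)/3 = (3.7001)/3 = 1.23337.

1.23337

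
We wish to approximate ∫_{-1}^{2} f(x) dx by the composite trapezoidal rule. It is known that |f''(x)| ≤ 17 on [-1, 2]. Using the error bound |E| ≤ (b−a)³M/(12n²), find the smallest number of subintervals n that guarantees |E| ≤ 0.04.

Need 459/(12n²) ≤ 0.04.
n² ≥ 459/(12·0.04) = 956.25 ⇒ n ≥ 30.9233, so the smallest n is 31.

31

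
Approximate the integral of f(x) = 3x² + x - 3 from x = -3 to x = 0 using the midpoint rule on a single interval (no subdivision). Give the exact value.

6.75

M = (b−a)·f(-1.5) = 3·(2.25) = 6.75.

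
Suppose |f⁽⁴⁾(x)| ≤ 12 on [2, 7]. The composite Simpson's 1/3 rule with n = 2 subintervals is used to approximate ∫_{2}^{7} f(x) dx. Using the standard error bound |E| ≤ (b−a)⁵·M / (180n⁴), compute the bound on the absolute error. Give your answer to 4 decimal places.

13.0208

|E| ≤ (5)⁵·12 / (180·2⁴) = 37500/2880 = 13.0208.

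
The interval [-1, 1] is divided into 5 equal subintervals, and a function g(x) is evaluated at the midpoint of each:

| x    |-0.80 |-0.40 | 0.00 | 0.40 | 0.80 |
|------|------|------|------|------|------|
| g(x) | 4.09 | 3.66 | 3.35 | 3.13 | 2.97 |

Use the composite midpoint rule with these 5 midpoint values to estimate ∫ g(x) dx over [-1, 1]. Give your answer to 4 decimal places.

6.8800

h = 0.4, n = 5.
h·[y(m₁) + y(m₂) + y(m₃) + y(m₄) + y(m₅)] = 0.4·(17.20) = 6.8800.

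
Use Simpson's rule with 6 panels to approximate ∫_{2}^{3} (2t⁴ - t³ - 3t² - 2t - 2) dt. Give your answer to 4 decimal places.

h = (3 − 2)/6 = 0.166667.
Nodes t₀,…,t₆ = 2, 2.166667, 2.333333, 2.5, 2.666667, 2.833333, 3.
f(t) = 2t⁴ - t³ - 3t² - 2t - 2: f₀=6, f₁=13.487654, f₂=23.580247, f₃=36.75, f₄=53.506173, f₅=74.395062, f₆=100.
(h/3)·[f₀ + 4f₁ + 2f₂ + 4f₃ + 2f₄ + 4f₅ + f₆] = 0.055556·(758.703704) = 42.1502.

42.1502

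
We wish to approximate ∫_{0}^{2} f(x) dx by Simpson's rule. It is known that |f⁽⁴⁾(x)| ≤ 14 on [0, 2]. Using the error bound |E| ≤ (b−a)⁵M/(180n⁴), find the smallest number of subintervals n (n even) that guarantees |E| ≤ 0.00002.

20

Need 448/(180n⁴) ≤ 0.00002.
n⁴ ≥ 448/(180·0.00002) = 124444 ⇒ n ≥ 18.7821, so the smallest even n is 20. (n must be even for Simpson's rule.)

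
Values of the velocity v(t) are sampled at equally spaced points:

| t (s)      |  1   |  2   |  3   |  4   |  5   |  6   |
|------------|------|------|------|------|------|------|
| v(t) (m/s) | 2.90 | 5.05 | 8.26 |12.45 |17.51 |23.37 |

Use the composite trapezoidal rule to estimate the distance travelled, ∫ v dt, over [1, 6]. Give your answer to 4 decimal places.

h = 1, n = 5.
(h/2)·[y₀ + 2y₁ + 2y₂ + 2y₃ + 2y₄ + y₅] = 0.5·(112.81) = 56.4050.

56.4050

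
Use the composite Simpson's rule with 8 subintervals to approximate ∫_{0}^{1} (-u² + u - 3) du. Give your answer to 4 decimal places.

-2.8333

h = (1 − 0)/8 = 0.125.
Nodes u₀,…,u₈ = 0, 0.125, 0.25, 0.375, 0.5, 0.625, 0.75, 0.875, 1.
f(u) = -u² + u - 3: f₀=-3, f₁=-2.890625, f₂=-2.8125, f₃=-2.765625, f₄=-2.75, f₅=-2.765625, f₆=-2.8125, f₇=-2.890625, f₈=-3.
(h/3)·[f₀ + 4f₁ + 2f₂ + 4f₃ + 2f₄ + 4f₅ + 2f₆ + 4f₇ + f₈] = 0.041667·(-68) = -2.8333.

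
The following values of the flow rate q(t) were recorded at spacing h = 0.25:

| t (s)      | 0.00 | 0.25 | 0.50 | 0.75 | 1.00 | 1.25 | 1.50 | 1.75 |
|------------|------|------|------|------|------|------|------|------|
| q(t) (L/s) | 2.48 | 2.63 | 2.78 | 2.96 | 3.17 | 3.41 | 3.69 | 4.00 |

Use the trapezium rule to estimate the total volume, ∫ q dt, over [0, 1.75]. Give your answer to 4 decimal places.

5.4700

h = 0.25, n = 7.
(h/2)·[y₀ + 2y₁ + 2y₂ + 2y₃ + 2y₄ + 2y₅ + 2y₆ + y₇] = 0.125·(43.76) = 5.4700.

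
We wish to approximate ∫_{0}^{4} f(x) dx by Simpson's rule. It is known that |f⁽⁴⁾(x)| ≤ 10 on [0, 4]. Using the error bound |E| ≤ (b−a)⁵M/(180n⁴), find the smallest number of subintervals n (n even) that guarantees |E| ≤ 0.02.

Need 10240/(180n⁴) ≤ 0.02.
n⁴ ≥ 10240/(180·0.02) = 2844.44 ⇒ n ≥ 7.3030, so the smallest even n is 8. (n must be even for Simpson's rule.)

8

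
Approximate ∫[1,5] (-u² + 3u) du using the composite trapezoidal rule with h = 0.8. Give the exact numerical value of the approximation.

h = (5 − 1)/5 = 0.8.
Nodes u₀,…,u₅ = 1, 1.8, 2.6, 3.4, 4.2, 5.
f(u) = -u² + 3u: f₀=2, f₁=2.16, f₂=1.04, f₃=-1.36, f₄=-5.04, f₅=-10.
(h/2)·[f₀ + 2f₁ + 2f₂ + 2f₃ + 2f₄ + f₅] = 0.4·(-14.4) = -5.76.

-5.76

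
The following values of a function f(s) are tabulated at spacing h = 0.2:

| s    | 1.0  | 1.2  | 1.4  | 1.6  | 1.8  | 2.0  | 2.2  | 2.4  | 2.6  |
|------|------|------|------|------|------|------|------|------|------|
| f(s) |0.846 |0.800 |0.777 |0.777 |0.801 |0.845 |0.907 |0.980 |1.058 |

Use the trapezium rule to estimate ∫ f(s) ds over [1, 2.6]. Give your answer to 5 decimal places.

h = 0.2, n = 8.
(h/2)·[y₀ + 2y₁ + 2y₂ + 2y₃ + 2y₄ + 2y₅ + 2y₆ + 2y₇ + y₈] = 0.1·(13.678) = 1.36780.

1.36780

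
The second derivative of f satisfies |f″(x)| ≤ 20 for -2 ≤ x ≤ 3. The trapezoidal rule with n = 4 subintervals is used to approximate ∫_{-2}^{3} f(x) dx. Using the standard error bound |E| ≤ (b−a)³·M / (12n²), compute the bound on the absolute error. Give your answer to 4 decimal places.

13.0208

|E| ≤ (5)³·20 / (12·4²) = 2500/192 = 13.0208.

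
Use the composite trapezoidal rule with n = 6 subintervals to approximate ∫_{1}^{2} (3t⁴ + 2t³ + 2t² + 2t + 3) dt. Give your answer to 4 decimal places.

37.0120

h = (2 − 1)/6 = 0.166667.
Nodes t₀,…,t₆ = 1, 1.166667, 1.333333, 1.5, 1.666667, 1.833333, 2.
f(t) = 3t⁴ + 2t³ + 2t² + 2t + 3: f₀=12, f₁=16.789352, f₂=23.444444, f₃=32.4375, f₄=44.296296, f₅=59.604167, f₆=79.
(h/2)·[f₀ + 2f₁ + 2f₂ + 2f₃ + 2f₄ + 2f₅ + f₆] = 0.083333·(444.143519) = 37.0120.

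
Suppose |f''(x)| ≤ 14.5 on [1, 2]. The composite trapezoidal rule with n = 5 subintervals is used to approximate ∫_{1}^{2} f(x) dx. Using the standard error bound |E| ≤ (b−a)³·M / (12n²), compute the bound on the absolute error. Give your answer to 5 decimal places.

0.04833

|E| ≤ (1)³·14.5 / (12·5²) = 14.5/300 = 0.04833.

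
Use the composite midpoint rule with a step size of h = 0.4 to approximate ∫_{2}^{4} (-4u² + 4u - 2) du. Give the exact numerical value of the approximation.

h = (4 − 2)/5 = 0.4.
Midpoints m₁,…,m₅ = 2.2, 2.6, 3, 3.4, 3.8.
f(m₁)=-12.56, f(m₂)=-18.64, f(m₃)=-26, f(m₄)=-34.64, f(m₅)=-44.56.
h·[f(m₁) + f(m₂) + f(m₃) + f(m₄) + f(m₅)] = 0.4·(-136.4) = -54.56.

-54.56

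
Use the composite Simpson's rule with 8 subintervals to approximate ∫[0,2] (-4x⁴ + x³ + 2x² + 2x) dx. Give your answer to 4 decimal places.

-12.2708

h = (2 − 0)/8 = 0.25.
Nodes x₀,…,x₈ = 0, 0.25, 0.5, 0.75, 1, 1.25, 1.5, 1.75, 2.
f(x) = -4x⁴ + x³ + 2x² + 2x: f₀=0, f₁=0.625, f₂=1.375, f₃=1.78125, f₄=1, f₅=-2.1875, f₆=-9.375, f₇=-22.53125, f₈=-44.
(h/3)·[f₀ + 4f₁ + 2f₂ + 4f₃ + 2f₄ + 4f₅ + 2f₆ + 4f₇ + f₈] = 0.083333·(-147.25) = -12.2708.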